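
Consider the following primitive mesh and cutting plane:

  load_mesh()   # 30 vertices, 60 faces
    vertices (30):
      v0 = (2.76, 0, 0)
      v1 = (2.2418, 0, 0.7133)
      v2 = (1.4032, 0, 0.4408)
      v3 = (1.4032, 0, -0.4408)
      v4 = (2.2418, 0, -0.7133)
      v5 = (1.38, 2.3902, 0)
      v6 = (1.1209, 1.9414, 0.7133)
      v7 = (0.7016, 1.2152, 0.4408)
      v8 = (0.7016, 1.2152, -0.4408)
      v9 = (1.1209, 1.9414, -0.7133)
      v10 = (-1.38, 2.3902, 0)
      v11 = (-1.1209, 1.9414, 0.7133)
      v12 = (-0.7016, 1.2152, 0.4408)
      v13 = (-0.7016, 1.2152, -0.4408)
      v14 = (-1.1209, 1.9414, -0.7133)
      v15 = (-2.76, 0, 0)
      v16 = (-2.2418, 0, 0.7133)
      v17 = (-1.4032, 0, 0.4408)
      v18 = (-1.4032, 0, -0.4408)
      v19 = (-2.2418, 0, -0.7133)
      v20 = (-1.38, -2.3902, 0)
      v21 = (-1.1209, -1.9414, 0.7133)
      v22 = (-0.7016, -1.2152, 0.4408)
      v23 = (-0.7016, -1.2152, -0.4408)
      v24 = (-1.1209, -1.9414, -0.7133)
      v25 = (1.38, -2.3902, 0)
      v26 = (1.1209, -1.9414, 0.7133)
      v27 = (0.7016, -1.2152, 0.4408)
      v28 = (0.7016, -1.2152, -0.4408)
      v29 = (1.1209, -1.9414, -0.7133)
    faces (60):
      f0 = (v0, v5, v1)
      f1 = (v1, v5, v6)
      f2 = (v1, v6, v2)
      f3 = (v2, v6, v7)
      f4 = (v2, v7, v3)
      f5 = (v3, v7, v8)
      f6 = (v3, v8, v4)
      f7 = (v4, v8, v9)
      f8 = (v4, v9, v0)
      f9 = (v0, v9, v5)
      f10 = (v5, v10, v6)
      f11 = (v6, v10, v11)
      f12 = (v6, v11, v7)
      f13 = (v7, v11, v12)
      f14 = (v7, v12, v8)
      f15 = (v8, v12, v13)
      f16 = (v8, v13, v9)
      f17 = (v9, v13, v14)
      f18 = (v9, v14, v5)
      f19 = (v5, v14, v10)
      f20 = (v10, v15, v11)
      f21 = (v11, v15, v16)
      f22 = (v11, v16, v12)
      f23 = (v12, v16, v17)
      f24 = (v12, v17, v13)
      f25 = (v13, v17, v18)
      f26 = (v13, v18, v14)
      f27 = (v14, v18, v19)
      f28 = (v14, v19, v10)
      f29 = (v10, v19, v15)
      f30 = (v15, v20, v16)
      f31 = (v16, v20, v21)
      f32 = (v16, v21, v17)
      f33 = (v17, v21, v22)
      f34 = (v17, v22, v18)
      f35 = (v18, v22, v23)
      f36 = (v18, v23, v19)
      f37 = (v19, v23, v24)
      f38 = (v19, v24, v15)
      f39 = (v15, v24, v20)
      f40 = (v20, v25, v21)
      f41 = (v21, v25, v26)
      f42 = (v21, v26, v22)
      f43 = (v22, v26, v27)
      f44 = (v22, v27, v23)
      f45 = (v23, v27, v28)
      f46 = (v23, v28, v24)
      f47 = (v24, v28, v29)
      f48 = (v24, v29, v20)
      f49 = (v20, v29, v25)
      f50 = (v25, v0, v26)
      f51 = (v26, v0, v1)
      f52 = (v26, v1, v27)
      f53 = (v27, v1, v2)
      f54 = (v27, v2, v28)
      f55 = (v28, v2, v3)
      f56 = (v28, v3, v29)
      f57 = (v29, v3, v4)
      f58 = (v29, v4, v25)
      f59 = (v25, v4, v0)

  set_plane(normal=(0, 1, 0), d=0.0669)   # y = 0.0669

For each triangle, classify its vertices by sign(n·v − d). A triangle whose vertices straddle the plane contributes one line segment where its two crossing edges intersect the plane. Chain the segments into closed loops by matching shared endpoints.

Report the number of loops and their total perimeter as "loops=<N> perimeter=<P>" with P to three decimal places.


loops=2 perimeter=8.817

Straddling triangles (20 of 60):
  (v0,v5,v1) [-+-] → (2.72137, 0.0669, 0)–(2.21768, 0.0669, 0.693335)  len=0.8570
  (v1,v5,v6) [-++] → (2.21768, 0.0669, 0.693335)–(2.20317, 0.0669, 0.7133)  len=0.0247
  (v1,v6,v2) [-+-] → (2.20317, 0.0669, 0.7133)–(1.39347, 0.0669, 0.45019)  len=0.8514
  (v2,v6,v7) [-++] → (1.39347, 0.0669, 0.45019)–(1.36458, 0.0669, 0.4408)  len=0.0304
  (v2,v7,v3) [-+-] → (1.36458, 0.0669, 0.4408)–(1.36458, 0.0669, -0.392266)  len=0.8331
  (v3,v7,v8) [-++] → (1.36458, 0.0669, -0.392266)–(1.36458, 0.0669, -0.4408)  len=0.0485
  (v3,v8,v4) [-+-] → (1.36458, 0.0669, -0.4408)–(2.15701, 0.0669, -0.698298)  len=0.8332
  (v4,v8,v9) [-++] → (2.15701, 0.0669, -0.698298)–(2.20317, 0.0669, -0.7133)  len=0.0485
  (v4,v9,v0) [-+-] → (2.20317, 0.0669, -0.7133)–(2.70352, 0.0669, -0.0245801)  len=0.8513
  (v0,v9,v5) [-++] → (2.70352, 0.0669, -0.0245801)–(2.72137, 0.0669, 0)  len=0.0304
  (v10,v15,v11) [+-+] → (-2.72137, 0.0669, 0)–(-2.70352, 0.0669, 0.0245801)  len=0.0304
  (v11,v15,v16) [+--] → (-2.70352, 0.0669, 0.0245801)–(-2.20317, 0.0669, 0.7133)  len=0.8513
  (v11,v16,v12) [+-+] → (-2.20317, 0.0669, 0.7133)–(-2.15701, 0.0669, 0.698298)  len=0.0485
  (v12,v16,v17) [+--] → (-2.15701, 0.0669, 0.698298)–(-1.36458, 0.0669, 0.4408)  len=0.8332
  (v12,v17,v13) [+-+] → (-1.36458, 0.0669, 0.4408)–(-1.36458, 0.0669, 0.392266)  len=0.0485
  (v13,v17,v18) [+--] → (-1.36458, 0.0669, 0.392266)–(-1.36458, 0.0669, -0.4408)  len=0.8331
  (v13,v18,v14) [+-+] → (-1.36458, 0.0669, -0.4408)–(-1.39347, 0.0669, -0.45019)  len=0.0304
  (v14,v18,v19) [+--] → (-1.39347, 0.0669, -0.45019)–(-2.20317, 0.0669, -0.7133)  len=0.8514
  (v14,v19,v10) [+-+] → (-2.20317, 0.0669, -0.7133)–(-2.21768, 0.0669, -0.693335)  len=0.0247
  (v10,v19,v15) [+--] → (-2.21768, 0.0669, -0.693335)–(-2.72137, 0.0669, 0)  len=0.8570

Chained into 2 loop(s):
  loop 1: 10 segments, perimeter = 4.4084
  loop 2: 10 segments, perimeter = 4.4084
Total perimeter = 8.817


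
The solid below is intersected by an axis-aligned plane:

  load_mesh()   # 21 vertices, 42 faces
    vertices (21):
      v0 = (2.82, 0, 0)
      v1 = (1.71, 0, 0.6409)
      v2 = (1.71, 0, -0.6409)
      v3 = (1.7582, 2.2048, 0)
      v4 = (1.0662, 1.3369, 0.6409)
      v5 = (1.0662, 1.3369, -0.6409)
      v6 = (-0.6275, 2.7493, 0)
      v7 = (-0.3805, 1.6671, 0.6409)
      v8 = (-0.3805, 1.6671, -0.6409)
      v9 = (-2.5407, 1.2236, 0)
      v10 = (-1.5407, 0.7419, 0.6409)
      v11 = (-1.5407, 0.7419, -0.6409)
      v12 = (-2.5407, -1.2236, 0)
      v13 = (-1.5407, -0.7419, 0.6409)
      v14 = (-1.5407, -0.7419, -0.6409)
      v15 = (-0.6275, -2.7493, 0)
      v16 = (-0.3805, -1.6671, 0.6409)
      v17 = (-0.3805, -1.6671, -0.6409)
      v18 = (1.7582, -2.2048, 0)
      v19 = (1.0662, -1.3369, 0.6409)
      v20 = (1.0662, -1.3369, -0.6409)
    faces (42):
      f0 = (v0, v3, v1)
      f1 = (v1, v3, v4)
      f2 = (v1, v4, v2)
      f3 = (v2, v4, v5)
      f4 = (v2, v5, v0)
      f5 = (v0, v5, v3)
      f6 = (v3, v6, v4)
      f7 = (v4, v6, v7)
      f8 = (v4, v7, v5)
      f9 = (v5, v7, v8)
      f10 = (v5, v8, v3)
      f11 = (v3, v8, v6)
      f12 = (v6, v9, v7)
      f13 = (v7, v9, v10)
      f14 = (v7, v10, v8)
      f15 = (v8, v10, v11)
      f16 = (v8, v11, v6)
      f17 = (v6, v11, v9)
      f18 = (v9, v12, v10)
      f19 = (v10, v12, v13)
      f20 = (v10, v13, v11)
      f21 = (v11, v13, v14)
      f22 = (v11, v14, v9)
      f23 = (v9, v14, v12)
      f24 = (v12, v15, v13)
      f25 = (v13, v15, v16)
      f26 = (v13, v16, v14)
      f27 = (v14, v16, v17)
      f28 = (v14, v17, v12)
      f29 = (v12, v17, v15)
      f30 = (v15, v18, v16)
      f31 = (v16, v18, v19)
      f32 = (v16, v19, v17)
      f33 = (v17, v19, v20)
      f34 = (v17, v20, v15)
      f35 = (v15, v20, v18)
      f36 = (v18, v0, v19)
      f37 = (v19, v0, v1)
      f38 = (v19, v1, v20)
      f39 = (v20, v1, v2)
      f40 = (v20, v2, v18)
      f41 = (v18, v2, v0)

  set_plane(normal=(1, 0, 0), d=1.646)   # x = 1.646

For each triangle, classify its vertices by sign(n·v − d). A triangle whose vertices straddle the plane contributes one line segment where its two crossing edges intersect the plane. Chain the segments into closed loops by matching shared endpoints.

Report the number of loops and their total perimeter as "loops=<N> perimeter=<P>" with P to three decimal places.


loops=2 perimeter=11.366

Straddling triangles (16 of 42):
  (v1,v3,v4) [++-] → (1.646, 2.06408, 0.103915)–(1.646, 0.132901, 0.6409)  len=2.0044
  (v1,v4,v2) [+-+] → (1.646, 0.132901, 0.6409)–(1.646, 0.132901, -0.513477)  len=1.1544
  (v2,v4,v5) [+--] → (1.646, 0.132901, -0.513477)–(1.646, 0.132901, -0.6409)  len=0.1274
  (v2,v5,v0) [+-+] → (1.646, 0.132901, -0.6409)–(1.646, 0.894926, -0.429021)  len=0.7909
  (v0,v5,v3) [+-+] → (1.646, 0.894926, -0.429021)–(1.646, 2.06408, -0.103915)  len=1.2135
  (v3,v6,v4) [+--] → (1.646, 2.23041, 0)–(1.646, 2.06408, 0.103915)  len=0.1961
  (v5,v8,v3) [--+] → (1.646, 2.17659, -0.0336228)–(1.646, 2.06408, -0.103915)  len=0.1327
  (v3,v8,v6) [+--] → (1.646, 2.17659, -0.0336228)–(1.646, 2.23041, 0)  len=0.0635
  (v15,v18,v16) [-+-] → (1.646, -2.23041, 0)–(1.646, -2.17659, 0.0336228)  len=0.0635
  (v16,v18,v19) [-+-] → (1.646, -2.17659, 0.0336228)–(1.646, -2.06408, 0.103915)  len=0.1327
  (v15,v20,v18) [--+] → (1.646, -2.06408, -0.103915)–(1.646, -2.23041, 0)  len=0.1961
  (v18,v0,v19) [++-] → (1.646, -0.894926, 0.429021)–(1.646, -2.06408, 0.103915)  len=1.2135
  (v19,v0,v1) [-++] → (1.646, -0.894926, 0.429021)–(1.646, -0.132901, 0.6409)  len=0.7909
  (v19,v1,v20) [-+-] → (1.646, -0.132901, 0.6409)–(1.646, -0.132901, 0.513477)  len=0.1274
  (v20,v1,v2) [-++] → (1.646, -0.132901, 0.513477)–(1.646, -0.132901, -0.6409)  len=1.1544
  (v20,v2,v18) [-++] → (1.646, -0.132901, -0.6409)–(1.646, -2.06408, -0.103915)  len=2.0044

Chained into 2 loop(s):
  loop 1: 8 segments, perimeter = 5.6829
  loop 2: 8 segments, perimeter = 5.6829
Total perimeter = 11.366


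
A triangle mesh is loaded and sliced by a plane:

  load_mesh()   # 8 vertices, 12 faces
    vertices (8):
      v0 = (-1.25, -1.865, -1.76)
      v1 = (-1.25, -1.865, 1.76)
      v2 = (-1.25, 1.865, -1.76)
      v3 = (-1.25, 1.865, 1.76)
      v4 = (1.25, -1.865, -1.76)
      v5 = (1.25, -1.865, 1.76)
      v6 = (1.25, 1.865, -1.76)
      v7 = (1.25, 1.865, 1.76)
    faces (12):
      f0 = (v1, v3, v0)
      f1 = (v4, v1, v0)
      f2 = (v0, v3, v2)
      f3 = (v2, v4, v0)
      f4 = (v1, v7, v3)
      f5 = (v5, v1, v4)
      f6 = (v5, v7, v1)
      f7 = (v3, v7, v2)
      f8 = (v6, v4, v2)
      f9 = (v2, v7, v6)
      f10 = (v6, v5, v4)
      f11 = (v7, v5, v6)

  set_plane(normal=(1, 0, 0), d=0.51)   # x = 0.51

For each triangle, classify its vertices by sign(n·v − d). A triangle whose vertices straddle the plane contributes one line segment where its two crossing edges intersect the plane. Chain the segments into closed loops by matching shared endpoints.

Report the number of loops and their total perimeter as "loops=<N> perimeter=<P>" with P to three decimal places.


loops=1 perimeter=14.500

Straddling triangles (8 of 12):
  (v4,v1,v0) [+--] → (0.51, -1.865, -0.71808)–(0.51, -1.865, -1.76)  len=1.0419
  (v2,v4,v0) [-+-] → (0.51, -0.76092, -1.76)–(0.51, -1.865, -1.76)  len=1.1041
  (v1,v7,v3) [-+-] → (0.51, 0.76092, 1.76)–(0.51, 1.865, 1.76)  len=1.1041
  (v5,v1,v4) [+-+] → (0.51, -1.865, 1.76)–(0.51, -1.865, -0.71808)  len=2.4781
  (v5,v7,v1) [++-] → (0.51, 0.76092, 1.76)–(0.51, -1.865, 1.76)  len=2.6259
  (v3,v7,v2) [-+-] → (0.51, 1.865, 1.76)–(0.51, 1.865, 0.71808)  len=1.0419
  (v6,v4,v2) [++-] → (0.51, -0.76092, -1.76)–(0.51, 1.865, -1.76)  len=2.6259
  (v2,v7,v6) [-++] → (0.51, 1.865, 0.71808)–(0.51, 1.865, -1.76)  len=2.4781

Chained into 1 loop(s):
  loop 1: 8 segments, perimeter = 14.5000
Total perimeter = 14.500


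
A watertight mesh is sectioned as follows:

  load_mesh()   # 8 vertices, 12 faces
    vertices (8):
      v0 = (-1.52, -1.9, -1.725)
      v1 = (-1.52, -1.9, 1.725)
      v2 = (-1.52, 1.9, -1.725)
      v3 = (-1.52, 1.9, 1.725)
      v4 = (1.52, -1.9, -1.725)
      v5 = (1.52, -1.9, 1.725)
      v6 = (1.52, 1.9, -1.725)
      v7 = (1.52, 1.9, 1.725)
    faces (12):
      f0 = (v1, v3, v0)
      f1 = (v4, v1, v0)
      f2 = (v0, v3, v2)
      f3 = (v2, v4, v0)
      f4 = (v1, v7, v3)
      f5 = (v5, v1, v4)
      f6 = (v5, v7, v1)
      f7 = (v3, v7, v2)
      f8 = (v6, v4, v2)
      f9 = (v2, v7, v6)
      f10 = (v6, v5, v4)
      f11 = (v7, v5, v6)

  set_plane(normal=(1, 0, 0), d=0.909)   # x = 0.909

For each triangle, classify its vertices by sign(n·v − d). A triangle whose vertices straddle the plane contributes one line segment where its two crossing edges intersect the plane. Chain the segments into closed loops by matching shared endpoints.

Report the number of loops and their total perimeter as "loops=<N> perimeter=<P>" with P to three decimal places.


loops=1 perimeter=14.500

Straddling triangles (8 of 12):
  (v4,v1,v0) [+--] → (0.909, -1.9, -1.0316)–(0.909, -1.9, -1.725)  len=0.6934
  (v2,v4,v0) [-+-] → (0.909, -1.13625, -1.725)–(0.909, -1.9, -1.725)  len=0.7637
  (v1,v7,v3) [-+-] → (0.909, 1.13625, 1.725)–(0.909, 1.9, 1.725)  len=0.7637
  (v5,v1,v4) [+-+] → (0.909, -1.9, 1.725)–(0.909, -1.9, -1.0316)  len=2.7566
  (v5,v7,v1) [++-] → (0.909, 1.13625, 1.725)–(0.909, -1.9, 1.725)  len=3.0362
  (v3,v7,v2) [-+-] → (0.909, 1.9, 1.725)–(0.909, 1.9, 1.0316)  len=0.6934
  (v6,v4,v2) [++-] → (0.909, -1.13625, -1.725)–(0.909, 1.9, -1.725)  len=3.0362
  (v2,v7,v6) [-++] → (0.909, 1.9, 1.0316)–(0.909, 1.9, -1.725)  len=2.7566

Chained into 1 loop(s):
  loop 1: 8 segments, perimeter = 14.5000
Total perimeter = 14.500


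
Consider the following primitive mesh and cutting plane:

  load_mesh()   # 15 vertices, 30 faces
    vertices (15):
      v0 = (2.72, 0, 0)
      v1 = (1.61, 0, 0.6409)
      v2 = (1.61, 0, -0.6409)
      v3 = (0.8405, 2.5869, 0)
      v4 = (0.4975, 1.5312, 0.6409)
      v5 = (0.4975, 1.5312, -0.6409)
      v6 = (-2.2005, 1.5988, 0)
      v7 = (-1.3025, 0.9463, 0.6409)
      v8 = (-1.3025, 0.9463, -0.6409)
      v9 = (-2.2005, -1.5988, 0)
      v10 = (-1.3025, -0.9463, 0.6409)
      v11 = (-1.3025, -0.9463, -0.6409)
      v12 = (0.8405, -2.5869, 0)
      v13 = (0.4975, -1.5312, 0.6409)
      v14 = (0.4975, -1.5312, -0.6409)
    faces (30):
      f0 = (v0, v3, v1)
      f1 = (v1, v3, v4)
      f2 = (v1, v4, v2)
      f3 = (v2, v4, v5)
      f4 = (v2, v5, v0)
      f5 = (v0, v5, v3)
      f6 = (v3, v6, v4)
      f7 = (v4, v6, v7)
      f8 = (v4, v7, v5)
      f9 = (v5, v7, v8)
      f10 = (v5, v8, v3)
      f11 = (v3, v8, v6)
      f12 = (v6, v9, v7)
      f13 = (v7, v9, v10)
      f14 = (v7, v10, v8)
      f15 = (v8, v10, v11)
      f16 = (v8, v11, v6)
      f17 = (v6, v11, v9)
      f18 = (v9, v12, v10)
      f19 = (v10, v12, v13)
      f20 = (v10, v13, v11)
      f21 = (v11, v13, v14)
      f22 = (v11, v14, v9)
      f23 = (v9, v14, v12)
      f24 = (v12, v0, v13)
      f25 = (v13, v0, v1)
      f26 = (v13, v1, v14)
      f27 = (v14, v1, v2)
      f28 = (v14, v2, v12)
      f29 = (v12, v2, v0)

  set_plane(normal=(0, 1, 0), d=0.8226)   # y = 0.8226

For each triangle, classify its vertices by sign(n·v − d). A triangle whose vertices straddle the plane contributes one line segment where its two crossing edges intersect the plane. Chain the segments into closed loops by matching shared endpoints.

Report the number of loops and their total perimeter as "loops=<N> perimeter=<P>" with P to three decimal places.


Straddling triangles (12 of 30):
  (v0,v3,v1) [-+-] → (2.12234, 0.8226, 0)–(1.36531, 0.8226, 0.437102)  len=0.8742
  (v1,v3,v4) [-++] → (1.36531, 0.8226, 0.437102)–(1.01234, 0.8226, 0.6409)  len=0.4076
  (v1,v4,v2) [-+-] → (1.01234, 0.8226, 0.6409)–(1.01234, 0.8226, 0.0477159)  len=0.5932
  (v2,v4,v5) [-++] → (1.01234, 0.8226, 0.0477159)–(1.01234, 0.8226, -0.6409)  len=0.6886
  (v2,v5,v0) [-+-] → (1.01234, 0.8226, -0.6409)–(1.52602, 0.8226, -0.344308)  len=0.5932
  (v0,v5,v3) [-++] → (1.52602, 0.8226, -0.344308)–(2.12234, 0.8226, 0)  len=0.6886
  (v6,v9,v7) [+-+] → (-2.2005, 0.8226, 0)–(-1.34615, 0.8226, 0.60975)  len=1.0496
  (v7,v9,v10) [+--] → (-1.34615, 0.8226, 0.60975)–(-1.3025, 0.8226, 0.6409)  len=0.0536
  (v7,v10,v8) [+-+] → (-1.3025, 0.8226, 0.6409)–(-1.3025, 0.8226, -0.557122)  len=1.1980
  (v8,v10,v11) [+--] → (-1.3025, 0.8226, -0.557122)–(-1.3025, 0.8226, -0.6409)  len=0.0838
  (v8,v11,v6) [+-+] → (-1.3025, 0.8226, -0.6409)–(-1.92663, 0.8226, -0.195461)  len=0.7668
  (v6,v11,v9) [+--] → (-1.92663, 0.8226, -0.195461)–(-2.2005, 0.8226, 0)  len=0.3365

Chained into 2 loop(s):
  loop 1: 6 segments, perimeter = 3.8453
  loop 2: 6 segments, perimeter = 3.4883
Total perimeter = 7.334

loops=2 perimeter=7.334


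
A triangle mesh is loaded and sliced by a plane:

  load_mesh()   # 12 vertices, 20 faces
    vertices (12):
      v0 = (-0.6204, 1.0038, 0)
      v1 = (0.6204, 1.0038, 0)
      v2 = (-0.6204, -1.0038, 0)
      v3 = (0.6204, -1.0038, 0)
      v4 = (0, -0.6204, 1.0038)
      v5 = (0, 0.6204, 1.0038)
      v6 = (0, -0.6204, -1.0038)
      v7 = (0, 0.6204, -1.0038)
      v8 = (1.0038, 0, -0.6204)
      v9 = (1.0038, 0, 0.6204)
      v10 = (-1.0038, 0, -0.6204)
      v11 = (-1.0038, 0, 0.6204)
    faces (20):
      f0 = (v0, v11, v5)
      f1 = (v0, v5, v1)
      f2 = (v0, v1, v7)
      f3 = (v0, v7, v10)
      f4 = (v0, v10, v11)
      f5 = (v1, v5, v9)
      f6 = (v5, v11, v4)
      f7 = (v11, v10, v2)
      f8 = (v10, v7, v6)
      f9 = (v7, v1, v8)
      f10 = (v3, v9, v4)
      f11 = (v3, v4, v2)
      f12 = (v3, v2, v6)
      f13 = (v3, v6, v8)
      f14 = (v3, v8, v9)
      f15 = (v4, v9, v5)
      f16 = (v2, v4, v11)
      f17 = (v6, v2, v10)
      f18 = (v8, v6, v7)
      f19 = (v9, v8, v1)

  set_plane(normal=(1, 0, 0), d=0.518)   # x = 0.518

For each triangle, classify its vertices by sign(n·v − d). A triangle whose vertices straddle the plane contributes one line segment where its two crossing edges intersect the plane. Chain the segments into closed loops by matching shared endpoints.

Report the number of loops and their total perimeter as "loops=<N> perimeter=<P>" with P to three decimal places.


loops=1 perimeter=5.532

Straddling triangles (10 of 20):
  (v0,v5,v1) [--+] → (0.518, 0.940518, 0.165682)–(0.518, 1.0038, 0)  len=0.1774
  (v0,v1,v7) [-+-] → (0.518, 1.0038, 0)–(0.518, 0.940518, -0.165682)  len=0.1774
  (v1,v5,v9) [+-+] → (0.518, 0.940518, 0.165682)–(0.518, 0.300249, 0.805951)  len=0.9055
  (v7,v1,v8) [-++] → (0.518, 0.940518, -0.165682)–(0.518, 0.300249, -0.805951)  len=0.9055
  (v3,v9,v4) [++-] → (0.518, -0.300249, 0.805951)–(0.518, -0.940518, 0.165682)  len=0.9055
  (v3,v4,v2) [+--] → (0.518, -0.940518, 0.165682)–(0.518, -1.0038, 0)  len=0.1774
  (v3,v2,v6) [+--] → (0.518, -1.0038, 0)–(0.518, -0.940518, -0.165682)  len=0.1774
  (v3,v6,v8) [+-+] → (0.518, -0.940518, -0.165682)–(0.518, -0.300249, -0.805951)  len=0.9055
  (v4,v9,v5) [-+-] → (0.518, -0.300249, 0.805951)–(0.518, 0.300249, 0.805951)  len=0.6005
  (v8,v6,v7) [+--] → (0.518, -0.300249, -0.805951)–(0.518, 0.300249, -0.805951)  len=0.6005

Chained into 1 loop(s):
  loop 1: 10 segments, perimeter = 5.5323
Total perimeter = 5.532


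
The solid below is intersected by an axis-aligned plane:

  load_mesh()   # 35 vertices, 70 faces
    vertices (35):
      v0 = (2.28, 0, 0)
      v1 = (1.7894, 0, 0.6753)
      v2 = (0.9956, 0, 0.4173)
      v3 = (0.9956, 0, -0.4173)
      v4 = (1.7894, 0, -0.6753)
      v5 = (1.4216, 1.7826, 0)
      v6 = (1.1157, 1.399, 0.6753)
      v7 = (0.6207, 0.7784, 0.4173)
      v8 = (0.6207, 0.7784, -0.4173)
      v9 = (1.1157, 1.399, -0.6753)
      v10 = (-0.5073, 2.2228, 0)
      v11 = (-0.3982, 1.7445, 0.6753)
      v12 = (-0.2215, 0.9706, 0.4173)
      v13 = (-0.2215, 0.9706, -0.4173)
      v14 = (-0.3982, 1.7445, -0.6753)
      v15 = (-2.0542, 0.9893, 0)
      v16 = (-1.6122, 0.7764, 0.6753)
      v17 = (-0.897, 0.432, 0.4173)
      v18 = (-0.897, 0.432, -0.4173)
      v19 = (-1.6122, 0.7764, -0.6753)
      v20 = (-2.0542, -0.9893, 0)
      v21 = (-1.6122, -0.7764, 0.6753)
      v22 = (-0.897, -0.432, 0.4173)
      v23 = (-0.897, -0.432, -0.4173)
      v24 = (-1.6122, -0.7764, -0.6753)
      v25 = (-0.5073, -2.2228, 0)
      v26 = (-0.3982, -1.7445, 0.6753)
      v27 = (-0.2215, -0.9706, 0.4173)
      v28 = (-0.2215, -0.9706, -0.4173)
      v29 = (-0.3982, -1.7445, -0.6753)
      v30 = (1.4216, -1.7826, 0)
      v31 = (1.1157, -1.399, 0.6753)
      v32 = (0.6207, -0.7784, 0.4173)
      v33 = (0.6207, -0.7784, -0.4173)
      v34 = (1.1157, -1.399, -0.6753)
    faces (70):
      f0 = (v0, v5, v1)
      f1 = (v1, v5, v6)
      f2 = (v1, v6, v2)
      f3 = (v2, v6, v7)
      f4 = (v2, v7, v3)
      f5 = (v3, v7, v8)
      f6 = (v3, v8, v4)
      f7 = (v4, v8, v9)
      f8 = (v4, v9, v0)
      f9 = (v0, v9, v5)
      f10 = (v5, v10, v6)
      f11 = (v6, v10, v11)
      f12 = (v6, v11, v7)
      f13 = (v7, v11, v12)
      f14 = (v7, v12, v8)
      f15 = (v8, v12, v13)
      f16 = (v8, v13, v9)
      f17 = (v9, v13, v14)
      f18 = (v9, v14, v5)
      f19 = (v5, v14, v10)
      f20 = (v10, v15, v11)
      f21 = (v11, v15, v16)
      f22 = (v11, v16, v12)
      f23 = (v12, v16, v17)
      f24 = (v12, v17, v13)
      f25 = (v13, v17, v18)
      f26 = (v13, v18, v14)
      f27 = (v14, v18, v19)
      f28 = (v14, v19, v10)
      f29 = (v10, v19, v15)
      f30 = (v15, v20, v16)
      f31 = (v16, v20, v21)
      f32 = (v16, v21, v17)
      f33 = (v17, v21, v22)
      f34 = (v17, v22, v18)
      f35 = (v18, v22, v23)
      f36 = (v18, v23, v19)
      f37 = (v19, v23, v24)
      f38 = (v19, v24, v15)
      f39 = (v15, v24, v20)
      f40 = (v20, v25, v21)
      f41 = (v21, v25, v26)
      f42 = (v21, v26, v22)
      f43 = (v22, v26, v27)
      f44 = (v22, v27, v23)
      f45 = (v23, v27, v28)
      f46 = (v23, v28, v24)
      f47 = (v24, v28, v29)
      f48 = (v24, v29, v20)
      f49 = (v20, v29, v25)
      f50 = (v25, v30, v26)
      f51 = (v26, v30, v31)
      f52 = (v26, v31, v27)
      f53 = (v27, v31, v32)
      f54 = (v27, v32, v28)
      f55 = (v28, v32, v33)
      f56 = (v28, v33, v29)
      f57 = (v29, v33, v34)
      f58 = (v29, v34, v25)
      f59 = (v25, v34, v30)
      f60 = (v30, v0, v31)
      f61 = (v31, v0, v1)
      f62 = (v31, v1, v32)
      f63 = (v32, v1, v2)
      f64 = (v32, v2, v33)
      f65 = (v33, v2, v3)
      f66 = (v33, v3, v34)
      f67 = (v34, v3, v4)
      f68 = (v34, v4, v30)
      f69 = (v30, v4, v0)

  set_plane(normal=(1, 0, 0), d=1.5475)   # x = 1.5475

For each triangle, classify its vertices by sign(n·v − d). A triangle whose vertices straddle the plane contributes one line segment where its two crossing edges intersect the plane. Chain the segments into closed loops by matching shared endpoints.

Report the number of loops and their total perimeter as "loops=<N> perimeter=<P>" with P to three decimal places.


loops=1 perimeter=6.923

Straddling triangles (14 of 70):
  (v0,v5,v1) [+-+] → (1.5475, 1.52115, 0)–(1.5475, 1.17241, 0.231159)  len=0.4184
  (v1,v5,v6) [+--] → (1.5475, 1.17241, 0.231159)–(1.5475, 0.502328, 0.6753)  len=0.8039
  (v1,v6,v2) [+--] → (1.5475, 0.502328, 0.6753)–(1.5475, 0, 0.596678)  len=0.5084
  (v3,v8,v4) [--+] → (1.5475, 0.161115, -0.621899)–(1.5475, 0, -0.596678)  len=0.1631
  (v4,v8,v9) [+--] → (1.5475, 0.161115, -0.621899)–(1.5475, 0.502328, -0.6753)  len=0.3454
  (v4,v9,v0) [+-+] → (1.5475, 0.502328, -0.6753)–(1.5475, 0.880158, -0.424854)  len=0.4533
  (v0,v9,v5) [+--] → (1.5475, 0.880158, -0.424854)–(1.5475, 1.52115, 0)  len=0.7690
  (v30,v0,v31) [-+-] → (1.5475, -1.52115, 0)–(1.5475, -0.880158, 0.424854)  len=0.7690
  (v31,v0,v1) [-++] → (1.5475, -0.880158, 0.424854)–(1.5475, -0.502328, 0.6753)  len=0.4533
  (v31,v1,v32) [-+-] → (1.5475, -0.502328, 0.6753)–(1.5475, -0.161115, 0.621899)  len=0.3454
  (v32,v1,v2) [-+-] → (1.5475, -0.161115, 0.621899)–(1.5475, 0, 0.596678)  len=0.1631
  (v34,v3,v4) [--+] → (1.5475, 0, -0.596678)–(1.5475, -0.502328, -0.6753)  len=0.5084
  (v34,v4,v30) [-+-] → (1.5475, -0.502328, -0.6753)–(1.5475, -1.17241, -0.231159)  len=0.8039
  (v30,v4,v0) [-++] → (1.5475, -1.17241, -0.231159)–(1.5475, -1.52115, 0)  len=0.4184

Chained into 1 loop(s):
  loop 1: 14 segments, perimeter = 6.9230
Total perimeter = 6.923


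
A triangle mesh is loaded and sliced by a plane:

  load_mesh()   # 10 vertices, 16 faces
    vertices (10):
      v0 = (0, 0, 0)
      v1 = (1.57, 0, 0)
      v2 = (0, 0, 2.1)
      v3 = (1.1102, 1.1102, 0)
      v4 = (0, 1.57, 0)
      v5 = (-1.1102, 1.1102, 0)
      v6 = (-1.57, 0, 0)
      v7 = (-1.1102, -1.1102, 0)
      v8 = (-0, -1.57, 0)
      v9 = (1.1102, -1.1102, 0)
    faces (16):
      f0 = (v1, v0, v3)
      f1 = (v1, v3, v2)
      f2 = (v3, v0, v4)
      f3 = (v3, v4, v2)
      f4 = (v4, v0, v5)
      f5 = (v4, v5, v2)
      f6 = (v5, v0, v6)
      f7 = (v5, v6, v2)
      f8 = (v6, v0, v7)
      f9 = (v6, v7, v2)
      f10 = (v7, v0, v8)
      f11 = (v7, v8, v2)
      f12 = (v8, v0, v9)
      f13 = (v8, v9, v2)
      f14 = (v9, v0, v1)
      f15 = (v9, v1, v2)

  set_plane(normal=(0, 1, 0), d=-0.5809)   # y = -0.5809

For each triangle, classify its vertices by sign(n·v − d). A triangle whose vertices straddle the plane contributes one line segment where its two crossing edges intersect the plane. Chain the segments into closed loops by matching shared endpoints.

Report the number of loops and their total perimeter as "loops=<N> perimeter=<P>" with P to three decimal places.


Straddling triangles (8 of 16):
  (v6,v0,v7) [++-] → (-0.5809, -0.5809, 0)–(-1.32941, -0.5809, 0)  len=0.7485
  (v6,v7,v2) [+-+] → (-1.32941, -0.5809, 0)–(-0.5809, -0.5809, 1.0012)  len=1.2501
  (v7,v0,v8) [-+-] → (-0.5809, -0.5809, 0)–(0, -0.5809, 0)  len=0.5809
  (v7,v8,v2) [--+] → (0, -0.5809, 1.323)–(-0.5809, -0.5809, 1.0012)  len=0.6641
  (v8,v0,v9) [-+-] → (0, -0.5809, 0)–(0.5809, -0.5809, 0)  len=0.5809
  (v8,v9,v2) [--+] → (0.5809, -0.5809, 1.0012)–(0, -0.5809, 1.323)  len=0.6641
  (v9,v0,v1) [-++] → (0.5809, -0.5809, 0)–(1.32941, -0.5809, 0)  len=0.7485
  (v9,v1,v2) [-++] → (1.32941, -0.5809, 0)–(0.5809, -0.5809, 1.0012)  len=1.2501

Chained into 1 loop(s):
  loop 1: 8 segments, perimeter = 6.4871
Total perimeter = 6.487

loops=1 perimeter=6.487


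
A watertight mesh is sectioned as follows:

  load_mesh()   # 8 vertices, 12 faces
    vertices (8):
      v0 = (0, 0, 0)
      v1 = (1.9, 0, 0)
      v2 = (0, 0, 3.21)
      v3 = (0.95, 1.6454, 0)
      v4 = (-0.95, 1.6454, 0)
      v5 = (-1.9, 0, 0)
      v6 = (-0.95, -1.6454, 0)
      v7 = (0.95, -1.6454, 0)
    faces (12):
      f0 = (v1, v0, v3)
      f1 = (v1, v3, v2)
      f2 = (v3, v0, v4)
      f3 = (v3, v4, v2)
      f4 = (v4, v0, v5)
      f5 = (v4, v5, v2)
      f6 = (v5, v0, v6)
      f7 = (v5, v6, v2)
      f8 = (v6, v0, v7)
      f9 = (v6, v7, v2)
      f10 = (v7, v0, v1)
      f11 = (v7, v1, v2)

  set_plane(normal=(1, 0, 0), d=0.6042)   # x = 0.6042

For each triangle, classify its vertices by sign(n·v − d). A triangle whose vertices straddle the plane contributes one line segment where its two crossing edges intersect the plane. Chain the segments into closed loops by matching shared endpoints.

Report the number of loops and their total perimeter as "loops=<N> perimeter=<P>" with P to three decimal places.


Straddling triangles (8 of 12):
  (v1,v0,v3) [+-+] → (0.6042, 0, 0)–(0.6042, 1.04647, 0)  len=1.0465
  (v1,v3,v2) [++-] → (0.6042, 1.04647, 1.16844)–(0.6042, 0, 2.18922)  len=1.4619
  (v3,v0,v4) [+--] → (0.6042, 1.04647, 0)–(0.6042, 1.6454, 0)  len=0.5989
  (v3,v4,v2) [+--] → (0.6042, 1.6454, 0)–(0.6042, 1.04647, 1.16844)  len=1.3130
  (v6,v0,v7) [--+] → (0.6042, -1.04647, 0)–(0.6042, -1.6454, 0)  len=0.5989
  (v6,v7,v2) [-+-] → (0.6042, -1.6454, 0)–(0.6042, -1.04647, 1.16844)  len=1.3130
  (v7,v0,v1) [+-+] → (0.6042, -1.04647, 0)–(0.6042, 0, 0)  len=1.0465
  (v7,v1,v2) [++-] → (0.6042, 0, 2.18922)–(0.6042, -1.04647, 1.16844)  len=1.4619

Chained into 1 loop(s):
  loop 1: 8 segments, perimeter = 8.8406
Total perimeter = 8.841

loops=1 perimeter=8.841


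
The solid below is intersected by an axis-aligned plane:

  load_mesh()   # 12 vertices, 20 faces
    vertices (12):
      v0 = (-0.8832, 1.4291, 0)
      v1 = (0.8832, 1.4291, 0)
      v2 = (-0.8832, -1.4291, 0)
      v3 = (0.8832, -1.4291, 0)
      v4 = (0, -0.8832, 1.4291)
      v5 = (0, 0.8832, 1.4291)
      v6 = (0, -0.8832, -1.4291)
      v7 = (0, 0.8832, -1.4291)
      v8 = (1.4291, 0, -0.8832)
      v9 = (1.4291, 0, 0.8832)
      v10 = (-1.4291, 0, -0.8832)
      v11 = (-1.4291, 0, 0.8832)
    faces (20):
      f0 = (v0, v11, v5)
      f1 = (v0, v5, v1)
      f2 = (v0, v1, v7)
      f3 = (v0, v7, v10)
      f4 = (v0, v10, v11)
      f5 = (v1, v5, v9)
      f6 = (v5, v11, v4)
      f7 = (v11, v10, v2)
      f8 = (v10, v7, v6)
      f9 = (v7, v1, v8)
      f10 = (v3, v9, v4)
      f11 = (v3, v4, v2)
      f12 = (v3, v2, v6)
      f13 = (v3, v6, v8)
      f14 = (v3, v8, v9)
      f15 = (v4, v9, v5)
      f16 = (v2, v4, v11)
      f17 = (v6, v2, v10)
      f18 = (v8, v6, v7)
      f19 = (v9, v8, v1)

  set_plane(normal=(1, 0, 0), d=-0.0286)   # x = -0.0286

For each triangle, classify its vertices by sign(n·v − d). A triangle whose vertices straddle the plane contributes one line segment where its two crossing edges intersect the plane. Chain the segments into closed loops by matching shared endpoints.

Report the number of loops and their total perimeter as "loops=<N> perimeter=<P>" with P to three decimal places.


loops=1 perimeter=9.583

Straddling triangles (10 of 20):
  (v0,v11,v5) [--+] → (-0.0286, 0.865525, 1.41818)–(-0.0286, 0.900877, 1.38282)  len=0.0500
  (v0,v5,v1) [-++] → (-0.0286, 0.900877, 1.38282)–(-0.0286, 1.4291, 0)  len=1.4803
  (v0,v1,v7) [-++] → (-0.0286, 1.4291, 0)–(-0.0286, 0.900877, -1.38282)  len=1.4803
  (v0,v7,v10) [-+-] → (-0.0286, 0.900877, -1.38282)–(-0.0286, 0.865525, -1.41818)  len=0.0500
  (v5,v11,v4) [+-+] → (-0.0286, 0.865525, 1.41818)–(-0.0286, -0.865525, 1.41818)  len=1.7310
  (v10,v7,v6) [-++] → (-0.0286, 0.865525, -1.41818)–(-0.0286, -0.865525, -1.41818)  len=1.7310
  (v3,v4,v2) [++-] → (-0.0286, -0.900877, 1.38282)–(-0.0286, -1.4291, 0)  len=1.4803
  (v3,v2,v6) [+-+] → (-0.0286, -1.4291, 0)–(-0.0286, -0.900877, -1.38282)  len=1.4803
  (v2,v4,v11) [-+-] → (-0.0286, -0.900877, 1.38282)–(-0.0286, -0.865525, 1.41818)  len=0.0500
  (v6,v2,v10) [+--] → (-0.0286, -0.900877, -1.38282)–(-0.0286, -0.865525, -1.41818)  len=0.0500

Chained into 1 loop(s):
  loop 1: 10 segments, perimeter = 9.5832
Total perimeter = 9.583


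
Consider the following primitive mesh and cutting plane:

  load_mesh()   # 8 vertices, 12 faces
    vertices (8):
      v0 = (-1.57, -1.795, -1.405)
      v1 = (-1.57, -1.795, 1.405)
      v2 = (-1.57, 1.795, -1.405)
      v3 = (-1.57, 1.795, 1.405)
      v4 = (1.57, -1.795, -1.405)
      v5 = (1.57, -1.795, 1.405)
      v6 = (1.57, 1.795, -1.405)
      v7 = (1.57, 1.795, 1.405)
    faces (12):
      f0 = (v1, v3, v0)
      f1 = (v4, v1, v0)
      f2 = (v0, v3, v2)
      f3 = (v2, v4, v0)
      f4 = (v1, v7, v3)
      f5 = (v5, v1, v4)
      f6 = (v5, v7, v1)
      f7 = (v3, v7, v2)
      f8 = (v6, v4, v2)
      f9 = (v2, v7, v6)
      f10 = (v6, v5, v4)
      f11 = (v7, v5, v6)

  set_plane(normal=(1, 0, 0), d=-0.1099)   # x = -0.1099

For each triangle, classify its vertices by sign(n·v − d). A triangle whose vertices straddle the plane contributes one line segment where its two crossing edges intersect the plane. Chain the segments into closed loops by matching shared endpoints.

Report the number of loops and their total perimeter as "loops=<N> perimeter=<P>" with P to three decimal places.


loops=1 perimeter=12.800

Straddling triangles (8 of 12):
  (v4,v1,v0) [+--] → (-0.1099, -1.795, 0.09835)–(-0.1099, -1.795, -1.405)  len=1.5033
  (v2,v4,v0) [-+-] → (-0.1099, 0.12565, -1.405)–(-0.1099, -1.795, -1.405)  len=1.9206
  (v1,v7,v3) [-+-] → (-0.1099, -0.12565, 1.405)–(-0.1099, 1.795, 1.405)  len=1.9206
  (v5,v1,v4) [+-+] → (-0.1099, -1.795, 1.405)–(-0.1099, -1.795, 0.09835)  len=1.3067
  (v5,v7,v1) [++-] → (-0.1099, -0.12565, 1.405)–(-0.1099, -1.795, 1.405)  len=1.6694
  (v3,v7,v2) [-+-] → (-0.1099, 1.795, 1.405)–(-0.1099, 1.795, -0.09835)  len=1.5033
  (v6,v4,v2) [++-] → (-0.1099, 0.12565, -1.405)–(-0.1099, 1.795, -1.405)  len=1.6694
  (v2,v7,v6) [-++] → (-0.1099, 1.795, -0.09835)–(-0.1099, 1.795, -1.405)  len=1.3067

Chained into 1 loop(s):
  loop 1: 8 segments, perimeter = 12.8000
Total perimeter = 12.800


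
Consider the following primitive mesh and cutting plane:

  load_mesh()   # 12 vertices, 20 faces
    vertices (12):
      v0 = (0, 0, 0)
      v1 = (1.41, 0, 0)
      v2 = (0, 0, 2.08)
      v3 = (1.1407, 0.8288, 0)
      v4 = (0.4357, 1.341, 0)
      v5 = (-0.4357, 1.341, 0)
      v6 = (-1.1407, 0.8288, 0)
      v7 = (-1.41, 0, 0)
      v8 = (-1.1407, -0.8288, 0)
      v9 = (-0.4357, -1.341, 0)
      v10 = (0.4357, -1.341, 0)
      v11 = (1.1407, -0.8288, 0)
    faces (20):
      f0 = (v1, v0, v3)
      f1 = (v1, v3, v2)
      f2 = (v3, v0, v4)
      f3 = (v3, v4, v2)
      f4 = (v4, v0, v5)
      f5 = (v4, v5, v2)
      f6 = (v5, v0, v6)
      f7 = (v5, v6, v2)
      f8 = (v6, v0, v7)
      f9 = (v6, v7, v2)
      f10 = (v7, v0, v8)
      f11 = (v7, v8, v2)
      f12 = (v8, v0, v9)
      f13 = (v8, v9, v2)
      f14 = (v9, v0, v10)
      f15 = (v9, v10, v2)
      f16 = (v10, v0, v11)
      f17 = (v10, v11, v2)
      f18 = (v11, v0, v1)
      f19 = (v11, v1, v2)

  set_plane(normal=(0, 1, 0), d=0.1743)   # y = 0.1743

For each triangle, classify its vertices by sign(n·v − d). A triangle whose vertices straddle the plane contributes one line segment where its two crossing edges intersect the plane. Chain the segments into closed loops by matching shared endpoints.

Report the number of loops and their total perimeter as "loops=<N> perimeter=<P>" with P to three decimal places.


Straddling triangles (10 of 20):
  (v1,v0,v3) [--+] → (0.239894, 0.1743, 0)–(1.35337, 0.1743, 0)  len=1.1135
  (v1,v3,v2) [-+-] → (1.35337, 0.1743, 0)–(0.239894, 0.1743, 1.64257)  len=1.9844
  (v3,v0,v4) [+-+] → (0.239894, 0.1743, 0)–(0.0566313, 0.1743, 0)  len=0.1833
  (v3,v4,v2) [++-] → (0.0566313, 0.1743, 1.80965)–(0.239894, 0.1743, 1.64257)  len=0.2480
  (v4,v0,v5) [+-+] → (0.0566313, 0.1743, 0)–(-0.0566313, 0.1743, 0)  len=0.1133
  (v4,v5,v2) [++-] → (-0.0566313, 0.1743, 1.80965)–(0.0566313, 0.1743, 1.80965)  len=0.1133
  (v5,v0,v6) [+-+] → (-0.0566313, 0.1743, 0)–(-0.239894, 0.1743, 0)  len=0.1833
  (v5,v6,v2) [++-] → (-0.239894, 0.1743, 1.64257)–(-0.0566313, 0.1743, 1.80965)  len=0.2480
  (v6,v0,v7) [+--] → (-0.239894, 0.1743, 0)–(-1.35337, 0.1743, 0)  len=1.1135
  (v6,v7,v2) [+--] → (-1.35337, 0.1743, 0)–(-0.239894, 0.1743, 1.64257)  len=1.9844

Chained into 1 loop(s):
  loop 1: 10 segments, perimeter = 7.2848
Total perimeter = 7.285

loops=1 perimeter=7.285


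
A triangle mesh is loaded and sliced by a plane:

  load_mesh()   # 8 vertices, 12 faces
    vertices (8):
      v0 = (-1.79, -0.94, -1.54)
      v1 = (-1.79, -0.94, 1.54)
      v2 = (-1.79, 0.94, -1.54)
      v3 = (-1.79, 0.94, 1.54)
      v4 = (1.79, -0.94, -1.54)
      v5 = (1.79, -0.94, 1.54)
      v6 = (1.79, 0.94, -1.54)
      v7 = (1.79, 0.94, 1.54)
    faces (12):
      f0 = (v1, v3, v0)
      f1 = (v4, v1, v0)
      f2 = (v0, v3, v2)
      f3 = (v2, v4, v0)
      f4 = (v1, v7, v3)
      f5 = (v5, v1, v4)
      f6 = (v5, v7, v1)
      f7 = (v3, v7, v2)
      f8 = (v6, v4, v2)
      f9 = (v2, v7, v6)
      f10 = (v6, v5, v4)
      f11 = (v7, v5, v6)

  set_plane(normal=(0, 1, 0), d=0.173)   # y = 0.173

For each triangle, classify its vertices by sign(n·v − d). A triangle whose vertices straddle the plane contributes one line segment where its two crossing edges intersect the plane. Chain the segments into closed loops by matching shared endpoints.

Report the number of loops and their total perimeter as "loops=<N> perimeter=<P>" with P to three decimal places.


loops=1 perimeter=13.320

Straddling triangles (8 of 12):
  (v1,v3,v0) [-+-] → (-1.79, 0.173, 1.54)–(-1.79, 0.173, 0.283426)  len=1.2566
  (v0,v3,v2) [-++] → (-1.79, 0.173, 0.283426)–(-1.79, 0.173, -1.54)  len=1.8234
  (v2,v4,v0) [+--] → (-0.329436, 0.173, -1.54)–(-1.79, 0.173, -1.54)  len=1.4606
  (v1,v7,v3) [-++] → (0.329436, 0.173, 1.54)–(-1.79, 0.173, 1.54)  len=2.1194
  (v5,v7,v1) [-+-] → (1.79, 0.173, 1.54)–(0.329436, 0.173, 1.54)  len=1.4606
  (v6,v4,v2) [+-+] → (1.79, 0.173, -1.54)–(-0.329436, 0.173, -1.54)  len=2.1194
  (v6,v5,v4) [+--] → (1.79, 0.173, -0.283426)–(1.79, 0.173, -1.54)  len=1.2566
  (v7,v5,v6) [+-+] → (1.79, 0.173, 1.54)–(1.79, 0.173, -0.283426)  len=1.8234

Chained into 1 loop(s):
  loop 1: 8 segments, perimeter = 13.3200
Total perimeter = 13.320


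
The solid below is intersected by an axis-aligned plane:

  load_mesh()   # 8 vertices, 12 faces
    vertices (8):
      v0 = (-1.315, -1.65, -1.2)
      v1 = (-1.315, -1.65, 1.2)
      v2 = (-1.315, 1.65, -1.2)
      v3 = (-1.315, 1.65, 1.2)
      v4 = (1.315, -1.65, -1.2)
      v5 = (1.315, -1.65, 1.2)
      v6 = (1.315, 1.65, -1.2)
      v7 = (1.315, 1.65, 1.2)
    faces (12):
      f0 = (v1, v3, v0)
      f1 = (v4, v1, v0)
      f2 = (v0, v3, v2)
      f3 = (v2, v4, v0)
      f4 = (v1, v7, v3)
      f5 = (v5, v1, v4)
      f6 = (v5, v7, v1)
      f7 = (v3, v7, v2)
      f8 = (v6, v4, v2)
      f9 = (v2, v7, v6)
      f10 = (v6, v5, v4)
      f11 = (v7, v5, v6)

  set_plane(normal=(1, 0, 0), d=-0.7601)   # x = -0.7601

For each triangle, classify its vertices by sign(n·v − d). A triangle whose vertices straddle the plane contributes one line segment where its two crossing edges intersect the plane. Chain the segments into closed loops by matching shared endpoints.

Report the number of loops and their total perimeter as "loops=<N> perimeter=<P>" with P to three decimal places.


loops=1 perimeter=11.400

Straddling triangles (8 of 12):
  (v4,v1,v0) [+--] → (-0.7601, -1.65, 0.693627)–(-0.7601, -1.65, -1.2)  len=1.8936
  (v2,v4,v0) [-+-] → (-0.7601, 0.953738, -1.2)–(-0.7601, -1.65, -1.2)  len=2.6037
  (v1,v7,v3) [-+-] → (-0.7601, -0.953738, 1.2)–(-0.7601, 1.65, 1.2)  len=2.6037
  (v5,v1,v4) [+-+] → (-0.7601, -1.65, 1.2)–(-0.7601, -1.65, 0.693627)  len=0.5064
  (v5,v7,v1) [++-] → (-0.7601, -0.953738, 1.2)–(-0.7601, -1.65, 1.2)  len=0.6963
  (v3,v7,v2) [-+-] → (-0.7601, 1.65, 1.2)–(-0.7601, 1.65, -0.693627)  len=1.8936
  (v6,v4,v2) [++-] → (-0.7601, 0.953738, -1.2)–(-0.7601, 1.65, -1.2)  len=0.6963
  (v2,v7,v6) [-++] → (-0.7601, 1.65, -0.693627)–(-0.7601, 1.65, -1.2)  len=0.5064

Chained into 1 loop(s):
  loop 1: 8 segments, perimeter = 11.4000
Total perimeter = 11.400


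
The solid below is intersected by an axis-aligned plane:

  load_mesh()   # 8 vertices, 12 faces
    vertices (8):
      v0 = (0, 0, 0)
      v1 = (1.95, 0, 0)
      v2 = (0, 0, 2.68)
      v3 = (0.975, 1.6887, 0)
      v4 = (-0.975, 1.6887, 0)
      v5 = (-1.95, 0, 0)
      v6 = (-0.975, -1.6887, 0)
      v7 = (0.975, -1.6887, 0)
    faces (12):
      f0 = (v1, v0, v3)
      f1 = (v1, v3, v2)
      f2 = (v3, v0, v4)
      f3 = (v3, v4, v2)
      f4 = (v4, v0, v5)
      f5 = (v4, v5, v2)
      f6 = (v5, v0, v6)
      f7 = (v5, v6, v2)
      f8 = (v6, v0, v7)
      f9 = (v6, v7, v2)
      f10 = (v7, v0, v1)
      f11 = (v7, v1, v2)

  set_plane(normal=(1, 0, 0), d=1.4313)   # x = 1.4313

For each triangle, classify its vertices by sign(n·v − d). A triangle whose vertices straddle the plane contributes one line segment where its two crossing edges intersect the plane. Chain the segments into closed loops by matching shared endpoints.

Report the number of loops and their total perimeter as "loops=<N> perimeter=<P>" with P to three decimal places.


loops=1 perimeter=4.091

Straddling triangles (4 of 12):
  (v1,v0,v3) [+--] → (1.4313, 0, 0)–(1.4313, 0.898388, 0)  len=0.8984
  (v1,v3,v2) [+--] → (1.4313, 0.898388, 0)–(1.4313, 0, 0.71288)  len=1.1469
  (v7,v0,v1) [--+] → (1.4313, 0, 0)–(1.4313, -0.898388, 0)  len=0.8984
  (v7,v1,v2) [-+-] → (1.4313, -0.898388, 0)–(1.4313, 0, 0.71288)  len=1.1469

Chained into 1 loop(s):
  loop 1: 4 segments, perimeter = 4.0905
Total perimeter = 4.091


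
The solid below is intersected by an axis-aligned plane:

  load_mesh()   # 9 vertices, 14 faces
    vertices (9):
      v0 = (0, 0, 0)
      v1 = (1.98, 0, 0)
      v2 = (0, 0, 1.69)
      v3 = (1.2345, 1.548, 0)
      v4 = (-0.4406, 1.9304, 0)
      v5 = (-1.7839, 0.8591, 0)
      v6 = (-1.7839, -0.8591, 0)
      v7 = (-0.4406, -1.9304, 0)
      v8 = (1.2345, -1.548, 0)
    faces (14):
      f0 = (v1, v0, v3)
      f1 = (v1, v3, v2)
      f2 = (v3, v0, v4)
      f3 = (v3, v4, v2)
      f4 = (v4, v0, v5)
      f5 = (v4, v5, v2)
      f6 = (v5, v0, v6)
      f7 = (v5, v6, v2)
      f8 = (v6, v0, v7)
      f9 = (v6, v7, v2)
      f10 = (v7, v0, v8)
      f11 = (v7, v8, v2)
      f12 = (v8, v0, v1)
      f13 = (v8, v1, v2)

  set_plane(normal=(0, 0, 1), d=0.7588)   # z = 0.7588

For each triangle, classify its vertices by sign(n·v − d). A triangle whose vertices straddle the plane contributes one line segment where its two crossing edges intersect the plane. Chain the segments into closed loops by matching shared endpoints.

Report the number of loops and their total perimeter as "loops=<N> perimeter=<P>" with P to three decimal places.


Straddling triangles (7 of 14):
  (v1,v3,v2) [--+] → (0.680217, 0.852957, 0.7588)–(1.09099, 0, 0.7588)  len=0.9467
  (v3,v4,v2) [--+] → (-0.242773, 1.06366, 0.7588)–(0.680217, 0.852957, 0.7588)  len=0.9467
  (v4,v5,v2) [--+] → (-0.982939, 0.473369, 0.7588)–(-0.242773, 1.06366, 0.7588)  len=0.9467
  (v5,v6,v2) [--+] → (-0.982939, -0.473369, 0.7588)–(-0.982939, 0.473369, 0.7588)  len=0.9467
  (v6,v7,v2) [--+] → (-0.242773, -1.06366, 0.7588)–(-0.982939, -0.473369, 0.7588)  len=0.9467
  (v7,v8,v2) [--+] → (0.680217, -0.852957, 0.7588)–(-0.242773, -1.06366, 0.7588)  len=0.9467
  (v8,v1,v2) [--+] → (1.09099, 0, 0.7588)–(0.680217, -0.852957, 0.7588)  len=0.9467

Chained into 1 loop(s):
  loop 1: 7 segments, perimeter = 6.6271
Total perimeter = 6.627

loops=1 perimeter=6.627
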